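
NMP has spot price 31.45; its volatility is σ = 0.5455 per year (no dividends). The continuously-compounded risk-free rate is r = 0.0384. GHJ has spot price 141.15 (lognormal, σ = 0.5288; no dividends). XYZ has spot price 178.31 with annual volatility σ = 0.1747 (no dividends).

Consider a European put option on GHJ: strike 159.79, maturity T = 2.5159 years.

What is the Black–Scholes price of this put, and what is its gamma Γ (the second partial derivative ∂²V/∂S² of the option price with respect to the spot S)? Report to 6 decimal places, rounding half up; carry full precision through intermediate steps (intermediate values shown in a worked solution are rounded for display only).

price = 48.506266
Γ = 0.003127

σ√T = 0.5288·√2.5159 = 0.838761
d₁ = (ln(S/K) + (r+σ²/2)T) / (σ√T) = (ln(141.15/159.79) + (0.0384+0.5288²/2)·2.5159) / 0.838761 = (-0.124037 + 0.448370) / 0.838761 = 0.386681
d₂ = d₁ − σ√T = 0.386681 − 0.838761 = -0.452080
e^{−rT} = 0.907910
N(−d₁) = 0.349496,  N(−d₂) = 0.674394
Put price V = K·e^{−rT}·N(−d₂) − S·N(−d₁) = 97.837638 − 49.331372 = 48.506266
φ(d₁) = (1/√(2π))·e^{−d₁²/2} = 0.370204
Γ = φ(d₁) / (S·σ·√T) = 0.003127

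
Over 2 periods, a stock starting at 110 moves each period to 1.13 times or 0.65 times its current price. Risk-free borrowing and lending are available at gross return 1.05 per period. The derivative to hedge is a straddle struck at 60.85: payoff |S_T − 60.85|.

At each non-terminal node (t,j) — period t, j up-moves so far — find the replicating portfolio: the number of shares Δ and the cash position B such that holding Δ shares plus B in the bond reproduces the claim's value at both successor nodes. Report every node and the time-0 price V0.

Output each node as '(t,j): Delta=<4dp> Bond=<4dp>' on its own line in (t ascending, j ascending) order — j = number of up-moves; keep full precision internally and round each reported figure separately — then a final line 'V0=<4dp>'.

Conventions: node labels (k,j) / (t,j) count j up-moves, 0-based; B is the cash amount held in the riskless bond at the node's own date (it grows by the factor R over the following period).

No-arbitrage ⇒ martingale measure with p* = (R−d)/(u−d) = 0.8333.
Terminal payoffs: V(2,0)=14.3750, V(2,1)=19.9450, V(2,2)=79.6090
Node (1,0) S=71.5000: V=(p*·19.9450+(1−p*)·14.3750)/1.05=18.1111; Δ=(19.9450−14.3750)/(80.7950−46.4750)=0.1623; B=V−Δ·S=6.5069
Node (1,1) S=124.3000: V=(p*·79.6090+(1−p*)·19.9450)/1.05=66.3476; Δ=(79.6090−19.9450)/(140.4590−80.7950)=1.0000; B=V−Δ·S=-57.9524
Node (0,0) S=110.0000: V=(p*·66.3476+(1−p*)·18.1111)/1.05=55.5316; Δ=(66.3476−18.1111)/(124.3000−71.5000)=0.9136; B=V−Δ·S=-44.9611
As a check, the time-0 holding Δ(0,0)·S0 + B(0,0) comes to 55.5316 — exactly V0.

(0,0): Delta=0.9136 Bond=-44.9611
(1,0): Delta=0.1623 Bond=6.5069
(1,1): Delta=1.0000 Bond=-57.9524
V0=55.5316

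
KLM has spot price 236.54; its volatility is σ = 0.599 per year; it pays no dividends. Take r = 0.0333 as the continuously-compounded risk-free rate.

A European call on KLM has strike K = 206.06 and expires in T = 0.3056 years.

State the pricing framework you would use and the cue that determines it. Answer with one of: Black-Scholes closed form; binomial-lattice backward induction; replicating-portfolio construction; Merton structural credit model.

Key observation: a European claim on KLM (strike 206.06) — a lognormal (GBM) underlying with constant rate and volatility — has an exact closed-form value; no lattice or capital structure is involved.

framework: Black-Scholes closed form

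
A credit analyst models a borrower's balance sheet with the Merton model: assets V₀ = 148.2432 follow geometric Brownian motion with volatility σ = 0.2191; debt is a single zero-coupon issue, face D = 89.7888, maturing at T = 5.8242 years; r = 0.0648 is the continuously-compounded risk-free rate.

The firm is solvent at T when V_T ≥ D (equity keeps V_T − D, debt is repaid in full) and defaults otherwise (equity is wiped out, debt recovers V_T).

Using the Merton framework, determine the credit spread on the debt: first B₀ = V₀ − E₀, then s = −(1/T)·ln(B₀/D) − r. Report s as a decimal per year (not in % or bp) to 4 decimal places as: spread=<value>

spread=0.0028

Apply the equity-as-call identities (strike 89.7888, horizon 5.8242 years):
d₁ = [ln(V₀/D) + (r + σ²/2)T] / (σ√T)
   = [ln(148.2432/89.7888) + (0.0648 + 0.5·0.2191²)·5.8242] / (0.2191·√5.8242)
   = [0.501394 + 0.517203] / 0.528762 = 1.926379
d₂ = d₁ − σ√T = 1.926379 − 0.528762 = 1.397617
N(d₁) = 0.972971,  N(d₂) = 0.918886,  e^(−rT) = 0.685636
E₀ = V₀·N(d₁) − D·e^(−rT)·N(d₂)
   = 148.2432·0.972971 − 89.7888·0.685636·0.918886 = 87.667538
B₀ = V₀ − E₀ = 148.2432 − 87.667538 = 60.575662
spread = −(1/T)·ln(B₀/D) − r = −(1/5.8242)·ln(60.575662/89.7888) − 0.0648 = 0.00277444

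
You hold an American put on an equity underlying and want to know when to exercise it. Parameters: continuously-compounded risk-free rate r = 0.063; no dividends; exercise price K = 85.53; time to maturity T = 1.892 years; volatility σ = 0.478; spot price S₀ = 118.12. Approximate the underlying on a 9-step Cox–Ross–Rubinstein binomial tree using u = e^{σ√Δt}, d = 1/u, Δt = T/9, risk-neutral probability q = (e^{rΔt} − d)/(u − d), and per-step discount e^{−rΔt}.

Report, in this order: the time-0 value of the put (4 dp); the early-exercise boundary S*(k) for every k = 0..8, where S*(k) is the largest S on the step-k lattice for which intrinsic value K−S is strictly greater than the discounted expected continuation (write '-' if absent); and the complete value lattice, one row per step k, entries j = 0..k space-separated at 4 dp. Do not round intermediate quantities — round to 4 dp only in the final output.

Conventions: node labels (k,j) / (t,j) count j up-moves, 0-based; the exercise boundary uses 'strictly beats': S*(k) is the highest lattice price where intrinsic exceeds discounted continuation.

Δt=0.21022, u=1.24503, d=0.80319, q=0.47560, disc=e^(-rΔt)=0.98684
k=9 terminal: V=max(K-S,0) → 69.0979 60.0585 46.0464 24.3260 0.0000 0.0000 0.0000 0.0000 0.0000 0.0000
k=8: j=0 S=20.4585 intr=65.0715 cont=63.9462 V=65.0715[EX]; j=1 S=31.7129 intr=53.8171 cont=52.6918 V=53.8171[EX]; j=2 S=49.1585 intr=36.3715 cont=35.2462 V=36.3715[EX]; j=3 S=76.2010 intr=9.3290 cont=12.5887 V=12.5887[hold]; j=4 S=118.1200 intr=0.0000 cont=0.0000 V=0.0000[hold]; j=5 S=183.0990 intr=0.0000 cont=0.0000 V=0.0000[hold]; j=6 S=283.8236 intr=0.0000 cont=0.0000 V=0.0000[hold]; j=7 S=439.9579 intr=0.0000 cont=0.0000 V=0.0000[hold]; j=8 S=681.9831 intr=0.0000 cont=0.0000 V=0.0000[hold]  S*(8)=49.1585
k=7: j=0 S=25.4715 intr=60.0585 cont=58.9332 V=60.0585[EX]; j=1 S=39.4836 intr=46.0464 cont=44.9211 V=46.0464[EX]; j=2 S=61.2040 intr=24.3260 cont=24.7307 V=24.7307[hold]; j=3 S=94.8729 intr=0.0000 cont=6.5146 V=6.5146[hold]; j=4 S=147.0634 intr=0.0000 cont=0.0000 V=0.0000[hold]; j=5 S=227.9645 intr=0.0000 cont=0.0000 V=0.0000[hold]; j=6 S=353.3701 intr=0.0000 cont=0.0000 V=0.0000[hold]; j=7 S=547.7626 intr=0.0000 cont=0.0000 V=0.0000[hold]  S*(7)=39.4836
k=6: j=0 S=31.7129 intr=53.8171 cont=52.6918 V=53.8171[EX]; j=1 S=49.1585 intr=36.3715 cont=35.4362 V=36.3715[EX]; j=2 S=76.2010 intr=9.3290 cont=15.8557 V=15.8557[hold]; j=3 S=118.1200 intr=0.0000 cont=3.3713 V=3.3713[hold]; j=4 S=183.0990 intr=0.0000 cont=0.0000 V=0.0000[hold]; j=5 S=283.8236 intr=0.0000 cont=0.0000 V=0.0000[hold]; j=6 S=439.9579 intr=0.0000 cont=0.0000 V=0.0000[hold]  S*(6)=49.1585
k=5: j=0 S=39.4836 intr=46.0464 cont=44.9211 V=46.0464[EX]; j=1 S=61.2040 intr=24.3260 cont=26.2640 V=26.2640[hold]; j=2 S=94.8729 intr=0.0000 cont=9.7876 V=9.7876[hold]; j=3 S=147.0634 intr=0.0000 cont=1.7447 V=1.7447[hold]; j=4 S=227.9645 intr=0.0000 cont=0.0000 V=0.0000[hold]; j=5 S=353.3701 intr=0.0000 cont=0.0000 V=0.0000[hold]  S*(5)=39.4836
k=4: j=0 S=49.1585 intr=36.3715 cont=36.1558 V=36.3715[EX]; j=1 S=76.2010 intr=9.3290 cont=18.1854 V=18.1854[hold]; j=2 S=118.1200 intr=0.0000 cont=5.8839 V=5.8839[hold]; j=3 S=183.0990 intr=0.0000 cont=0.9029 V=0.9029[hold]; j=4 S=283.8236 intr=0.0000 cont=0.0000 V=0.0000[hold]  S*(4)=49.1585
k=3: j=0 S=61.2040 intr=24.3260 cont=27.3574 V=27.3574[hold]; j=1 S=94.8729 intr=0.0000 cont=12.1725 V=12.1725[hold]; j=2 S=147.0634 intr=0.0000 cont=3.4687 V=3.4687[hold]; j=3 S=227.9645 intr=0.0000 cont=0.4672 V=0.4672[hold]  S*(3)=-
k=2: j=0 S=76.2010 intr=9.3290 cont=19.8706 V=19.8706[hold]; j=1 S=118.1200 intr=0.0000 cont=7.9273 V=7.9273[hold]; j=2 S=183.0990 intr=0.0000 cont=2.0143 V=2.0143[hold]  S*(2)=-
k=1: j=0 S=94.8729 intr=0.0000 cont=14.0036 V=14.0036[hold]; j=1 S=147.0634 intr=0.0000 cont=5.0478 V=5.0478[hold]  S*(1)=-
k=0: j=0 S=118.1200 intr=0.0000 cont=9.6160 V=9.6160[hold]  S*(0)=-

price = 9.6160
boundary = - - - - 49.1585 39.4836 49.1585 39.4836 49.1585
tree:
9.6160
14.0036 5.0478
19.8706 7.9273 2.0143
27.3574 12.1725 3.4687 0.4672
36.3715 18.1854 5.8839 0.9029 0.0000
46.0464 26.2640 9.7876 1.7447 0.0000 0.0000
53.8171 36.3715 15.8557 3.3713 0.0000 0.0000 0.0000
60.0585 46.0464 24.7307 6.5146 0.0000 0.0000 0.0000 0.0000
65.0715 53.8171 36.3715 12.5887 0.0000 0.0000 0.0000 0.0000 0.0000
69.0979 60.0585 46.0464 24.3260 0.0000 0.0000 0.0000 0.0000 0.0000 0.0000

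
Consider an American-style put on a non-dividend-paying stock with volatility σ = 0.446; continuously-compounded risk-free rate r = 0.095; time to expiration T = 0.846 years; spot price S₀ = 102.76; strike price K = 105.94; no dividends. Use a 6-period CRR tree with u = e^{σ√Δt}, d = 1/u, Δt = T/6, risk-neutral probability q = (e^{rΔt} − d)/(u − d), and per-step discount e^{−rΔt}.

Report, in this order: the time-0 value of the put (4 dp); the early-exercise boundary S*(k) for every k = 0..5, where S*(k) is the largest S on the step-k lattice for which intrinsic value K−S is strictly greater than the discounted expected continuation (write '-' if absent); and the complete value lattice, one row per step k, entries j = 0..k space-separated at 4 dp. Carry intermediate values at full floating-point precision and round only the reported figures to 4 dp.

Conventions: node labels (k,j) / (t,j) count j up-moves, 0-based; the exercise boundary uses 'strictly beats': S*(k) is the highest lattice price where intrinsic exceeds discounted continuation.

params: Δt=0.14100 u=1.18231 d=0.84580 q=0.49830 e^(-rΔt)=0.98669
t_6 payoffs: 68.3191 53.3511 32.4279 3.1800 0.0000 0.0000 0.0000
t_5: node(5,0) S=44.4797 payoff=61.4603 vs cont=60.0507 → 61.4603 [stop]  node(5,1) S=62.1765 payoff=43.7635 vs cont=42.3539 → 43.7635 [stop]  node(5,2) S=86.9144 payoff=19.0256 vs cont=17.6160 → 19.0256 [stop]  node(5,3) S=121.4945 payoff=0.0000 vs cont=1.5742 → 1.5742 [wait]  node(5,4) S=169.8329 payoff=0.0000 vs cont=0.0000 → 0.0000 [wait]  node(5,5) S=237.4033 payoff=0.0000 vs cont=0.0000 → 0.0000 [wait]  ⇒ S*(5)=86.9144
t_4: node(4,0) S=52.5889 payoff=53.3511 vs cont=51.9415 → 53.3511 [stop]  node(4,1) S=73.5121 payoff=32.4279 vs cont=31.0183 → 32.4279 [stop]  node(4,2) S=102.7600 payoff=3.1800 vs cont=10.1921 → 10.1921 [wait]  node(4,3) S=143.6446 payoff=0.0000 vs cont=0.7792 → 0.7792 [wait]  node(4,4) S=200.7956 payoff=0.0000 vs cont=0.0000 → 0.0000 [wait]  ⇒ S*(4)=73.5121
t_3: node(3,0) S=62.1765 payoff=43.7635 vs cont=42.3539 → 43.7635 [stop]  node(3,1) S=86.9144 payoff=19.0256 vs cont=21.0637 → 21.0637 [wait]  node(3,2) S=121.4945 payoff=0.0000 vs cont=5.4284 → 5.4284 [wait]  node(3,3) S=169.8329 payoff=0.0000 vs cont=0.3857 → 0.3857 [wait]  ⇒ S*(3)=62.1765
t_2: node(2,0) S=73.5121 payoff=32.4279 vs cont=32.0203 → 32.4279 [stop]  node(2,1) S=102.7600 payoff=3.1800 vs cont=13.0960 → 13.0960 [wait]  node(2,2) S=143.6446 payoff=0.0000 vs cont=2.8769 → 2.8769 [wait]  ⇒ S*(2)=73.5121
t_1: node(1,0) S=86.9144 payoff=19.0256 vs cont=22.4915 → 22.4915 [wait]  node(1,1) S=121.4945 payoff=0.0000 vs cont=7.8973 → 7.8973 [wait]  ⇒ S*(1)=-
t_0: node(0,0) S=102.7600 payoff=3.1800 vs cont=15.0166 → 15.0166 [wait]  ⇒ S*(0)=-

price = 15.0166
boundary = - - 73.5121 62.1765 73.5121 86.9144
tree:
15.0166
22.4915 7.8973
32.4279 13.0960 2.8769
43.7635 21.0637 5.4284 0.3857
53.3511 32.4279 10.1921 0.7792 0.0000
61.4603 43.7635 19.0256 1.5742 0.0000 0.0000
68.3191 53.3511 32.4279 3.1800 0.0000 0.0000 0.0000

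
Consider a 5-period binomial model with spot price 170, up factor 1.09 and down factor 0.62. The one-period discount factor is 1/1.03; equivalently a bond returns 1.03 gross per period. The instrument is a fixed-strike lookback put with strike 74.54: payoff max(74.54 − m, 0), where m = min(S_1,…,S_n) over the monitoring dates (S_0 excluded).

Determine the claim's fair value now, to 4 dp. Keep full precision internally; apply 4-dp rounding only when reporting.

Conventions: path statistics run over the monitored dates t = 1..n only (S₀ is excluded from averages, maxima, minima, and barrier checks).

No-arbitrage gives p* = (R−d)/(u−d) = 0.8723: enumerate every path, weight its payoff by its p*-probability, and discount by R^5.
Enumerate all 2^5 = 32 price paths (U = up ×1.09, D = down ×0.62); each path with k up-moves has probability p*^k·(1−p*)^(5−k).
DDDDD: m=15.5743, payoff=58.9657, prob=0.000034
UDDDD: m=27.3806, payoff=47.1594, prob=0.000232
DUDDD: m=27.3806, payoff=47.1594, prob=0.000232
UUDDD: m=48.1368, payoff=26.4032, prob=0.001583
DDUDD: m=27.3806, payoff=47.1594, prob=0.000232
UDUDD: m=48.1368, payoff=26.4032, prob=0.001583
DUUDD: m=48.1368, payoff=26.4032, prob=0.001583
UUUDD: m=84.6276, payoff=0.0000, prob=0.010818
DDDUD: m=27.3806, payoff=47.1594, prob=0.000232
UDDUD: m=48.1368, payoff=26.4032, prob=0.001583
DUDUD: m=48.1368, payoff=26.4032, prob=0.001583
UUDUD: m=84.6276, payoff=0.0000, prob=0.010818
DDUUD: m=48.1368, payoff=26.4032, prob=0.001583
UDUUD: m=84.6276, payoff=0.0000, prob=0.010818
DUUUD: m=84.6276, payoff=0.0000, prob=0.010818
UUUUD: m=148.7807, payoff=0.0000, prob=0.073926
DDDDU: m=25.1198, payoff=49.4202, prob=0.000232
UDDDU: m=44.1622, payoff=30.3778, prob=0.001583
DUDDU: m=44.1622, payoff=30.3778, prob=0.001583
UUDDU: m=77.6400, payoff=0.0000, prob=0.010818
DDUDU: m=44.1622, payoff=30.3778, prob=0.001583
UDUDU: m=77.6400, payoff=0.0000, prob=0.010818
DUUDU: m=77.6400, payoff=0.0000, prob=0.010818
UUUDU: m=136.4961, payoff=0.0000, prob=0.073926
DDDUU: m=40.5158, payoff=34.0242, prob=0.001583
UDDUU: m=71.2293, payoff=3.3107, prob=0.010818
DUDUU: m=71.2293, payoff=3.3107, prob=0.010818
UUDUU: m=125.2257, payoff=0.0000, prob=0.073926
DDUUU: m=65.3480, payoff=9.1920, prob=0.010818
UDUUU: m=114.8860, payoff=0.0000, prob=0.073926
DUUUU: m=105.4000, payoff=0.0000, prob=0.073926
UUUUU: m=185.3000, payoff=0.0000, prob=0.505161
Price = Σ prob·payoff / R^5 = 0.677185 / 1.159274 = 0.5841

price = 0.5841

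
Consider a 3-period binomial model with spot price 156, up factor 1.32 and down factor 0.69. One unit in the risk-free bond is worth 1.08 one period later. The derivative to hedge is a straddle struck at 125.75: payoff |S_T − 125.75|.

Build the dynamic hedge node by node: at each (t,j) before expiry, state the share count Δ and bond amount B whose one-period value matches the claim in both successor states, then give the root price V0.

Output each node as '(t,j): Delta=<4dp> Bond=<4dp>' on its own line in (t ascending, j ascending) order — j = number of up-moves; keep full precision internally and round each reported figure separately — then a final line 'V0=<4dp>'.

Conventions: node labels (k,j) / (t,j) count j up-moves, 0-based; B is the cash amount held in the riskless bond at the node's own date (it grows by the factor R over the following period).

(0,0): Delta=0.6535 Bond=-27.3717
(1,0): Delta=0.0448 Bond=35.9619
(1,1): Delta=0.8493 Bond=-69.8835
(2,0): Delta=-1.0000 Bond=116.4352
(2,1): Delta=0.3808 Bond=-8.9127
(2,2): Delta=1.0000 Bond=-116.4352
V0=74.5729

Risk-neutral probability p* = (R−d)/(u−d) = (1.08−0.69)/(1.32−0.69) = 0.6190.
Payoffs at expiry: V(3,0)=74.5026, V(3,1)=27.7115, V(3,2)=61.8019, V(3,3)=233.0450
Node (2,0) S=74.2716: V=(p*·27.7115+(1−p*)·74.5026)/1.08=42.1636; Δ=(27.7115−74.5026)/(98.0385−51.2474)=-1.0000; B=V−Δ·S=116.4352
Node (2,1) S=142.0848: V=(p*·61.8019+(1−p*)·27.7115)/1.08=45.1992; Δ=(61.8019−27.7115)/(187.5519−98.0385)=0.3808; B=V−Δ·S=-8.9127
Node (2,2) S=271.8144: V=(p*·233.0450+(1−p*)·61.8019)/1.08=155.3792; Δ=(233.0450−61.8019)/(358.7950−187.5519)=1.0000; B=V−Δ·S=-116.4352
Node (1,0) S=107.6400: V=(p*·45.1992+(1−p*)·42.1636)/1.08=40.7803; Δ=(45.1992−42.1636)/(142.0848−74.2716)=0.0448; B=V−Δ·S=35.9619
Node (1,1) S=205.9200: V=(p*·155.3792+(1−p*)·45.1992)/1.08=105.0054; Δ=(155.3792−45.1992)/(271.8144−142.0848)=0.8493; B=V−Δ·S=-69.8835
Node (0,0) S=156.0000: V=(p*·105.0054+(1−p*)·40.7803)/1.08=74.5729; Δ=(105.0054−40.7803)/(205.9200−107.6400)=0.6535; B=V−Δ·S=-27.3717
Sanity check at the root: Δ(0,0)·S0 + B(0,0) reproduces V0 = 74.5729.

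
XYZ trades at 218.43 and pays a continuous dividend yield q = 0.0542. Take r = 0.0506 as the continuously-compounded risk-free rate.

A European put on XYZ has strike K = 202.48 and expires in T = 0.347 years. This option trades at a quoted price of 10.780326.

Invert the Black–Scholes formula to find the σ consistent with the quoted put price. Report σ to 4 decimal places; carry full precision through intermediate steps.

At σ = 0.3593 the Black–Scholes value reproduces the quote:
σ√T = 0.3593·√0.347 = 0.211652
d₁ = (ln(S/K) + (r−q+σ²/2)T) / (σ√T) = (ln(218.43/202.48) + (0.0506−0.0542+0.3593²/2)·0.347) / 0.211652 = (0.075824 + 0.021149) / 0.211652 = 0.458175
d₂ = d₁ − σ√T = 0.458175 − 0.211652 = 0.246523
e^{−rT} = 0.982595
e^{−qT} = 0.981368
N(−d₁) = 0.323413,  N(−d₂) = 0.402639
V = K·e^{−rT}·N(−d₂) − S·e^{−qT}·N(−d₁) = 80.107321 − 69.326996 = 10.780326 (matching the quote); vega is positive throughout, so no other σ reproduces this price

sigma = 0.3593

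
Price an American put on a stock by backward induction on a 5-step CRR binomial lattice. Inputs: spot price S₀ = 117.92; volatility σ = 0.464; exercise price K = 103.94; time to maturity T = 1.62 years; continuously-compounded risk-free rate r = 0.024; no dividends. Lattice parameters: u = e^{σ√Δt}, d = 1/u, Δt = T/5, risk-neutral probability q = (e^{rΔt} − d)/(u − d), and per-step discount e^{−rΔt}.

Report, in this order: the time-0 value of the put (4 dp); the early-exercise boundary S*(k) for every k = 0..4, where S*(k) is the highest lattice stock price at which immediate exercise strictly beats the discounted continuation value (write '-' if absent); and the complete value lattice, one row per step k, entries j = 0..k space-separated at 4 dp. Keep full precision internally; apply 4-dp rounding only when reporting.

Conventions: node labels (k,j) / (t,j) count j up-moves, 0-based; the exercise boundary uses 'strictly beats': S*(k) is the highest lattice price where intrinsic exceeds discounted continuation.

Δt=0.32400, u=1.30228, d=0.76789, q=0.44896, disc=e^(-rΔt)=0.99225
k=5 terminal: V=max(K-S,0) → 72.4573 50.5477 13.3908 0.0000 0.0000 0.0000
k=4: j=0 S=40.9992 intr=62.9408 cont=62.1357 V=62.9408[EX]; j=1 S=69.5315 intr=34.4085 cont=33.6034 V=34.4085[EX]; j=2 S=117.9200 intr=0.0000 cont=7.3217 V=7.3217[hold]; j=3 S=199.9832 intr=0.0000 cont=0.0000 V=0.0000[hold]; j=4 S=339.1560 intr=0.0000 cont=0.0000 V=0.0000[hold]  S*(4)=69.5315
k=3: j=0 S=53.3923 intr=50.5477 cont=49.7426 V=50.5477[EX]; j=1 S=90.5492 intr=13.3908 cont=22.0753 V=22.0753[hold]; j=2 S=153.5644 intr=0.0000 cont=4.0033 V=4.0033[hold]; j=3 S=260.4333 intr=0.0000 cont=0.0000 V=0.0000[hold]  S*(3)=53.3923
k=2: j=0 S=69.5315 intr=34.4085 cont=37.4722 V=37.4722[hold]; j=1 S=117.9200 intr=0.0000 cont=13.8535 V=13.8535[hold]; j=2 S=199.9832 intr=0.0000 cont=2.1889 V=2.1889[hold]  S*(2)=-
k=1: j=0 S=90.5492 intr=13.3908 cont=26.6602 V=26.6602[hold]; j=1 S=153.5644 intr=0.0000 cont=8.5498 V=8.5498[hold]  S*(1)=-
k=0: j=0 S=117.9200 intr=0.0000 cont=18.3858 V=18.3858[hold]  S*(0)=-

price = 18.3858
boundary = - - - 53.3923 69.5315
tree:
18.3858
26.6602 8.5498
37.4722 13.8535 2.1889
50.5477 22.0753 4.0033 0.0000
62.9408 34.4085 7.3217 0.0000 0.0000
72.4573 50.5477 13.3908 0.0000 0.0000 0.0000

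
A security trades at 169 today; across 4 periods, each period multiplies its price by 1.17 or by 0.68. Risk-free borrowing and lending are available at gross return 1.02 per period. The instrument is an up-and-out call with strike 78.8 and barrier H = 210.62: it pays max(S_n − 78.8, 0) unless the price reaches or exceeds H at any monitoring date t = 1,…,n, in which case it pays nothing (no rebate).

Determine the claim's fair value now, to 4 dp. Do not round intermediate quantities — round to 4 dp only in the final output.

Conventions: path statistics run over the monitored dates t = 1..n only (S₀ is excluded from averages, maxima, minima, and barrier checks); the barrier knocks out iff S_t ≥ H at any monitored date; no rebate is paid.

With p* = (R−d)/(u−d) = 0.6939, sum probability × payoff across the paths and divide by R^4.
Enumerate all 2^4 = 16 price paths (U = up ×1.17, D = down ×0.68); each path with k up-moves has probability p*^k·(1−p*)^(4−k).
DDDD: M=114.9200, payoff=0.0000, prob=0.008782
UDDD: M=197.7300, payoff=0.0000, prob=0.019905
DUDD: M=134.4564, payoff=0.0000, prob=0.019905
UUDD: M=231.3441, payoff=0.0000, prob=0.045119
DDUD: M=114.9200, payoff=0.0000, prob=0.019905
UDUD: M=197.7300, payoff=28.1735, prob=0.045119
DUUD: M=157.3140, payoff=28.1735, prob=0.045119
UUUD: M=270.6726, payoff=0.0000, prob=0.102269
DDDU: M=114.9200, payoff=0.0000, prob=0.019905
UDDU: M=197.7300, payoff=28.1735, prob=0.045119
DUDU: M=134.4564, payoff=28.1735, prob=0.045119
UUDU: M=231.3441, payoff=0.0000, prob=0.102269
DDUU: M=114.9200, payoff=28.1735, prob=0.045119
UDUU: M=197.7300, payoff=105.2574, prob=0.102269
DUUU: M=184.0574, payoff=105.2574, prob=0.102269
UUUU: M=316.6869, payoff=0.0000, prob=0.231810
Price = Σ prob·payoff / R^4 = 27.884868 / 1.082432 = 25.7613

price = 25.7613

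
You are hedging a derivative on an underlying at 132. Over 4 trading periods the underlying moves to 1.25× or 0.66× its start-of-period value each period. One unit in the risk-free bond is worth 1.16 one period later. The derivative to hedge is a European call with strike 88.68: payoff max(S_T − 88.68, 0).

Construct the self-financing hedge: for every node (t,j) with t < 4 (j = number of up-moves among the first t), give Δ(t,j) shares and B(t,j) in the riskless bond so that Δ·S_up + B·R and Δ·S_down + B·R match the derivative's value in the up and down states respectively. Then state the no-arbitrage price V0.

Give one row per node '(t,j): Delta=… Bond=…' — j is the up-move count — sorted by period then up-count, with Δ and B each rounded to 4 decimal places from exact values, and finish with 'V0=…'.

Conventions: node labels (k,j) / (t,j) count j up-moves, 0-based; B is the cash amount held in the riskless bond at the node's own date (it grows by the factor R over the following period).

(0,0): Delta=0.9793 Bond=-45.9484
(1,0): Delta=0.8383 Bond=-41.0180
(1,1): Delta=0.9927 Bond=-55.5109
(2,0): Delta=0.0250 Bond=-0.8190
(2,1): Delta=0.9156 Bond=-55.9980
(2,2): Delta=1.0000 Bond=-65.9037
(3,0): Delta=0.0000 Bond=0.0000
(3,1): Delta=0.0274 Bond=-1.1211
(3,2): Delta=1.0000 Bond=-76.4483
(3,3): Delta=1.0000 Bond=-76.4483
V0=83.3159

Since d<R<u, set p* = (R−d)/(u−d) = 0.8475; price each node as the discounted p*-expectation of its children.
At maturity the claim pays: V(4,0)=0.0000, V(4,1)=0.0000, V(4,2)=1.1625, V(4,3)=81.4762, V(4,4)=233.5856
(3,0): S=37.9495. Δ = (V_up−V_dn)/(S_up−S_dn) = (0.0000−0.0000)/(47.4368−25.0467) = 0.0000. V = [p*·0.0000 + (1−p*)·0.0000]/1.16 = 0.0000. B = V − Δ·S = 0.0000.
(3,1): S=71.8740. Δ = (V_up−V_dn)/(S_up−S_dn) = (1.1625−0.0000)/(89.8425−47.4368) = 0.0274. V = [p*·1.1625 + (1−p*)·0.0000]/1.16 = 0.8493. B = V − Δ·S = -1.1211.
(3,2): S=136.1250. Δ = (V_up−V_dn)/(S_up−S_dn) = (81.4762−1.1625)/(170.1562−89.8425) = 1.0000. V = [p*·81.4762 + (1−p*)·1.1625]/1.16 = 59.6767. B = V − Δ·S = -76.4483.
(3,3): S=257.8125. Δ = (V_up−V_dn)/(S_up−S_dn) = (233.5856−81.4762)/(322.2656−170.1562) = 1.0000. V = [p*·233.5856 + (1−p*)·81.4762]/1.16 = 181.3642. B = V − Δ·S = -76.4483.
(2,0): S=57.4992. Δ = (V_up−V_dn)/(S_up−S_dn) = (0.8493−0.0000)/(71.8740−37.9495) = 0.0250. V = [p*·0.8493 + (1−p*)·0.0000]/1.16 = 0.6205. B = V − Δ·S = -0.8190.
(2,1): S=108.9000. Δ = (V_up−V_dn)/(S_up−S_dn) = (59.6767−0.8493)/(136.1250−71.8740) = 0.9156. V = [p*·59.6767 + (1−p*)·0.8493]/1.16 = 43.7095. B = V − Δ·S = -55.9980.
(2,2): S=206.2500. Δ = (V_up−V_dn)/(S_up−S_dn) = (181.3642−59.6767)/(257.8125−136.1250) = 1.0000. V = [p*·181.3642 + (1−p*)·59.6767]/1.16 = 140.3463. B = V − Δ·S = -65.9037.
(1,0): S=87.1200. Δ = (V_up−V_dn)/(S_up−S_dn) = (43.7095−0.6205)/(108.9000−57.4992) = 0.8383. V = [p*·43.7095 + (1−p*)·0.6205]/1.16 = 32.0143. B = V − Δ·S = -41.0180.
(1,1): S=165.0000. Δ = (V_up−V_dn)/(S_up−S_dn) = (140.3463−43.7095)/(206.2500−108.9000) = 0.9927. V = [p*·140.3463 + (1−p*)·43.7095]/1.16 = 108.2803. B = V − Δ·S = -55.5109.
(0,0): S=132.0000. Δ = (V_up−V_dn)/(S_up−S_dn) = (108.2803−32.0143)/(165.0000−87.1200) = 0.9793. V = [p*·108.2803 + (1−p*)·32.0143]/1.16 = 83.3159. B = V − Δ·S = -45.9484.
Check: Δ(0,0)·S0 + B(0,0) = 83.3159 = V0.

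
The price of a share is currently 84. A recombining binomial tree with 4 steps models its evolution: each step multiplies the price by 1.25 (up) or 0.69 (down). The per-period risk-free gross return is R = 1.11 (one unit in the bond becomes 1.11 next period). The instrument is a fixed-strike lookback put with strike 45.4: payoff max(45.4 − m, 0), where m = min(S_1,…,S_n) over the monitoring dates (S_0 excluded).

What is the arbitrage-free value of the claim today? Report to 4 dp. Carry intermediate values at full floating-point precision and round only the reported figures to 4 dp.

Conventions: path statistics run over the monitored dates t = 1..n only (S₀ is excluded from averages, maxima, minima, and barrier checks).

With p* = (R−d)/(u−d) = 0.7500, sum probability × payoff across the paths and divide by R^4.
Enumerate all 2^4 = 16 price paths (U = up ×1.25, D = down ×0.69); each path with k up-moves has probability p*^k·(1−p*)^(4−k).
DDDD: m=19.0404, payoff=26.3596, prob=0.003906
UDDD: m=34.4934, payoff=10.9066, prob=0.011719
DUDD: m=34.4934, payoff=10.9066, prob=0.011719
UUDD: m=62.4881, payoff=0.0000, prob=0.035156
DDUD: m=34.4934, payoff=10.9066, prob=0.011719
UDUD: m=62.4881, payoff=0.0000, prob=0.035156
DUUD: m=57.9600, payoff=0.0000, prob=0.035156
UUUD: m=105.0000, payoff=0.0000, prob=0.105469
DDDU: m=27.5948, payoff=17.8052, prob=0.011719
UDDU: m=49.9905, payoff=0.0000, prob=0.035156
DUDU: m=49.9905, payoff=0.0000, prob=0.035156
UUDU: m=90.5625, payoff=0.0000, prob=0.105469
DDUU: m=39.9924, payoff=5.4076, prob=0.035156
UDUU: m=72.4500, payoff=0.0000, prob=0.105469
DUUU: m=57.9600, payoff=0.0000, prob=0.105469
UUUU: m=105.0000, payoff=0.0000, prob=0.316406
Price = Σ prob·payoff / R^4 = 0.885167 / 1.518070 = 0.5831

price = 0.5831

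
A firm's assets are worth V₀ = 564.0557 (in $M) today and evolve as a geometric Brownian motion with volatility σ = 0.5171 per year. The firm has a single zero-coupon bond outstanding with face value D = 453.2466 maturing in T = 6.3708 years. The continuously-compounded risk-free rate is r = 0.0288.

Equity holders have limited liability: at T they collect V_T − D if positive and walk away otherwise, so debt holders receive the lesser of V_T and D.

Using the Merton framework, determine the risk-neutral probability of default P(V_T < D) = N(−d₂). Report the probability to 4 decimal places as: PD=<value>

With assets at 564.0557 and a single debt payment of 453.2466 at 6.3708 years:
d₁ = [ln(V₀/D) + (r + σ²/2)T] / (σ√T)
   = [ln(564.0557/453.2466) + (0.0288 + 0.5·0.5171²)·6.3708] / (0.5171·√6.3708)
   = [0.218717 + 1.035231] / 1.305183 = 0.960744
d₂ = d₁ − σ√T = 0.960744 − 1.305183 = -0.344439
risk-neutral PD = N(−d₂) = N(0.344439) = 0.634742

PD=0.6347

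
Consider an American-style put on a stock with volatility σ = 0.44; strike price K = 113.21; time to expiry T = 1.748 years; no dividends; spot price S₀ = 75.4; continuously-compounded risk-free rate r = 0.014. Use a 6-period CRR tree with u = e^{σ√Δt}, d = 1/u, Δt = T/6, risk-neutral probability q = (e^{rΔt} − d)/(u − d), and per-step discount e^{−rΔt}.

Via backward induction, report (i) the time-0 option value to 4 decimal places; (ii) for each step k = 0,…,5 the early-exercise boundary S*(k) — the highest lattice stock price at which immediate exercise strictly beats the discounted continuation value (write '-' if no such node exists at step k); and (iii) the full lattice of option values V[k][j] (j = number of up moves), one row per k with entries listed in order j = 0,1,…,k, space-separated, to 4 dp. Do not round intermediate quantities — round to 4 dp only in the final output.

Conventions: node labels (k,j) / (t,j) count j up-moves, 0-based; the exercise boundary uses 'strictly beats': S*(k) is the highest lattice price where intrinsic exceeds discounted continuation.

price = 43.6457
boundary = - - 46.8909 59.4607 46.8909 59.4607
tree:
43.6457
54.8331 30.3375
66.3191 41.2609 17.2317
76.2316 53.7493 26.3374 6.2335
84.0487 66.3191 38.7521 11.3682 0.0000
90.2133 76.2316 53.7493 20.7324 0.0000 0.0000
95.0747 84.0487 66.3191 37.8100 0.0000 0.0000 0.0000

Δt=0.29133, u=1.26806, d=0.78860, q=0.44943, disc=e^(-rΔt)=0.99593
k=6 terminal: V=max(K-S,0) → 95.0747 84.0487 66.3191 37.8100 0.0000 0.0000 0.0000
k=5: j=0 S=22.9967 intr=90.2133 cont=89.7525 V=90.2133[EX]; j=1 S=36.9784 intr=76.2316 cont=75.7708 V=76.2316[EX]; j=2 S=59.4607 intr=53.7493 cont=53.2885 V=53.7493[EX]; j=3 S=95.6120 intr=17.5980 cont=20.7324 V=20.7324[hold]; j=4 S=153.7428 intr=0.0000 cont=0.0000 V=0.0000[hold]; j=5 S=247.2164 intr=0.0000 cont=0.0000 V=0.0000[hold]  S*(5)=59.4607
k=4: j=0 S=29.1613 intr=84.0487 cont=83.5879 V=84.0487[EX]; j=1 S=46.8909 intr=66.3191 cont=65.8582 V=66.3191[EX]; j=2 S=75.4000 intr=37.8100 cont=38.7521 V=38.7521[hold]; j=3 S=121.2422 intr=0.0000 cont=11.3682 V=11.3682[hold]; j=4 S=194.9557 intr=0.0000 cont=0.0000 V=0.0000[hold]  S*(4)=46.8909
k=3: j=0 S=36.9784 intr=76.2316 cont=75.7708 V=76.2316[EX]; j=1 S=59.4607 intr=53.7493 cont=53.7102 V=53.7493[EX]; j=2 S=95.6120 intr=17.5980 cont=26.3374 V=26.3374[hold]; j=3 S=153.7428 intr=0.0000 cont=6.2335 V=6.2335[hold]  S*(3)=59.4607
k=2: j=0 S=46.8909 intr=66.3191 cont=65.8582 V=66.3191[EX]; j=1 S=75.4000 intr=37.8100 cont=41.2609 V=41.2609[hold]; j=2 S=121.2422 intr=0.0000 cont=17.2317 V=17.2317[hold]  S*(2)=46.8909
k=1: j=0 S=59.4607 intr=53.7493 cont=54.8331 V=54.8331[hold]; j=1 S=95.6120 intr=17.5980 cont=30.3375 V=30.3375[hold]  S*(1)=-
k=0: j=0 S=75.4000 intr=37.8100 cont=43.6457 V=43.6457[hold]  S*(0)=-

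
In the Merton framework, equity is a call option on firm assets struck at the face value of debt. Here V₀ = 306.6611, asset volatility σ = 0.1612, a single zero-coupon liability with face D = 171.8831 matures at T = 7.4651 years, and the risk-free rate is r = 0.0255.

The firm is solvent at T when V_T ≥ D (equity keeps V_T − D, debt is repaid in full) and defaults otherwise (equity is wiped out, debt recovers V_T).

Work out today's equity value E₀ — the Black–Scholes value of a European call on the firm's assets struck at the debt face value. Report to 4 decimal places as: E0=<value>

E0=166.0441

Apply the equity-as-call identities (strike 171.8831, horizon 7.4651 years):
d₁ = [ln(V₀/D) + (r + σ²/2)T] / (σ√T)
   = [ln(306.6611/171.8831) + (0.0255 + 0.5·0.1612²)·7.4651] / (0.1612·√7.4651)
   = [0.578929 + 0.287352] / 0.440436 = 1.966870
d₂ = d₁ − σ√T = 1.966870 − 0.440436 = 1.526434
N(d₁) = 0.975401,  N(d₂) = 0.936549,  e^(−rT) = 0.826661
E₀ = V₀·N(d₁) − D·e^(−rT)·N(d₂)
   = 306.6611·0.975401 − 171.8831·0.826661·0.936549 = 166.044067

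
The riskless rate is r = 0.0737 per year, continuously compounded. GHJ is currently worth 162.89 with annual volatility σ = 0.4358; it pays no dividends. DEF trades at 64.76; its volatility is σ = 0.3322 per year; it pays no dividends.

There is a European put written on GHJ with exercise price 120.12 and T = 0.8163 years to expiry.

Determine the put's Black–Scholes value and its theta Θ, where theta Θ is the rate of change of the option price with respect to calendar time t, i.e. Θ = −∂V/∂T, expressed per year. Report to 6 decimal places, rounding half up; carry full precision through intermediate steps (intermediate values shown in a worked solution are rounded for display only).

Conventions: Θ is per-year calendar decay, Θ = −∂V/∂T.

price = 5.052222
Θ = -6.399138

σ√T = 0.4358·√0.8163 = 0.393742
d₁ = (ln(S/K) + (r+σ²/2)T) / (σ√T) = (ln(162.89/120.12) + (0.0737+0.4358²/2)·0.8163) / 0.393742 = (0.304584 + 0.137678) / 0.393742 = 1.123226
d₂ = d₁ − σ√T = 1.123226 − 0.393742 = 0.729484
e^{−rT} = 0.941613
N(−d₁) = 0.130671,  N(−d₂) = 0.232853
Put price V = K·e^{−rT}·N(−d₂) − S·N(−d₁) = 26.337176 − 21.284954 = 5.052222
φ(d₁) = (1/√(2π))·e^{−d₁²/2} = 0.212300
Θ = −S·φ(d₁)·σ/(2√T) + r·K·e^{−rT}·N(−d₂) = −8.340188 + 1.941050 = -6.399138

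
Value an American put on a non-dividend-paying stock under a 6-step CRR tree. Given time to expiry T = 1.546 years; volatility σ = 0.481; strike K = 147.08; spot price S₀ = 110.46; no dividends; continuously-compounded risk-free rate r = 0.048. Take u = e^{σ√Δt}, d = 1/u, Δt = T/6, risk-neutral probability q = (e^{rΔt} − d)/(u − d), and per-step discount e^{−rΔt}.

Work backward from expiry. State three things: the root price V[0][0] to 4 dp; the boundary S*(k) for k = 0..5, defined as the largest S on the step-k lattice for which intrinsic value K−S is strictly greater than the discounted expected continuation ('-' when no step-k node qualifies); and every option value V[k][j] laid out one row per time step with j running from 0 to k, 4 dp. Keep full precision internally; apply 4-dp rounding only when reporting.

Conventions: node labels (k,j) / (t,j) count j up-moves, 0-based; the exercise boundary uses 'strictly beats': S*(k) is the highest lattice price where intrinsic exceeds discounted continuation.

Δt=0.25767, u=1.27655, d=0.78336, q=0.46449, disc=e^(-rΔt)=0.98771
k=6 terminal: V=max(K-S,0) → 121.5541 105.4836 79.2955 36.6200 0.0000 0.0000 0.0000
k=5: j=0 S=32.5851 intr=114.4949 cont=112.6870 V=114.4949[EX]; j=1 S=53.0998 intr=93.9802 cont=92.1723 V=93.9802[EX]; j=2 S=86.5302 intr=60.5498 cont=58.7419 V=60.5498[EX]; j=3 S=141.0075 intr=6.0725 cont=19.3691 V=19.3691[hold]; j=4 S=229.7824 intr=0.0000 cont=0.0000 V=0.0000[hold]; j=5 S=374.4479 intr=0.0000 cont=0.0000 V=0.0000[hold]  S*(5)=86.5302
k=4: j=0 S=41.5964 intr=105.4836 cont=103.6757 V=105.4836[EX]; j=1 S=67.7845 intr=79.2955 cont=77.4876 V=79.2955[EX]; j=2 S=110.4600 intr=36.6200 cont=40.9124 V=40.9124[hold]; j=3 S=180.0029 intr=0.0000 cont=10.2448 V=10.2448[hold]; j=4 S=293.3284 intr=0.0000 cont=0.0000 V=0.0000[hold]  S*(4)=67.7845
k=3: j=0 S=53.0998 intr=93.9802 cont=92.1723 V=93.9802[EX]; j=1 S=86.5302 intr=60.5498 cont=60.7112 V=60.7112[hold]; j=2 S=141.0075 intr=6.0725 cont=26.3397 V=26.3397[hold]; j=3 S=229.7824 intr=0.0000 cont=5.4187 V=5.4187[hold]  S*(3)=53.0998
k=2: j=0 S=67.7845 intr=79.2955 cont=77.5617 V=79.2955[EX]; j=1 S=110.4600 intr=36.6200 cont=44.1958 V=44.1958[hold]; j=2 S=180.0029 intr=0.0000 cont=16.4177 V=16.4177[hold]  S*(2)=67.7845
k=1: j=0 S=86.5302 intr=60.5498 cont=62.2176 V=62.2176[hold]; j=1 S=141.0075 intr=6.0725 cont=30.9084 V=30.9084[hold]  S*(1)=-
k=0: j=0 S=110.4600 intr=36.6200 cont=47.0886 V=47.0886[hold]  S*(0)=-

price = 47.0886
boundary = - - 67.7845 53.0998 67.7845 86.5302
tree:
47.0886
62.2176 30.9084
79.2955 44.1958 16.4177
93.9802 60.7112 26.3397 5.4187
105.4836 79.2955 40.9124 10.2448 0.0000
114.4949 93.9802 60.5498 19.3691 0.0000 0.0000
121.5541 105.4836 79.2955 36.6200 0.0000 0.0000 0.0000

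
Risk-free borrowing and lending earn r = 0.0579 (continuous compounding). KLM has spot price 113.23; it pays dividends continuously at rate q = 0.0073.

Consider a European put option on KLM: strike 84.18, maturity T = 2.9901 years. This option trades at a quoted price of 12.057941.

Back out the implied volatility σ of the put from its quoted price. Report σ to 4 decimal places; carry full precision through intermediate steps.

sigma = 0.4591

At σ = 0.4591 the Black–Scholes value reproduces the quote:
σ√T = 0.4591·√2.9901 = 0.793871
d₁ = (ln(S/K) + (r−q+σ²/2)T) / (σ√T) = (ln(113.23/84.18) + (0.0579−0.0073+0.4591²/2)·2.9901) / 0.793871 = (0.296464 + 0.466415) / 0.793871 = 0.960960
d₂ = d₁ − σ√T = 0.960960 − 0.793871 = 0.167089
e^{−rT} = 0.841031
e^{−qT} = 0.978409
N(−d₁) = 0.168286,  N(−d₂) = 0.433650
V = K·e^{−rT}·N(−d₂) − S·e^{−qT}·N(−d₁) = 30.701556 − 18.643615 = 12.057941 (the observed quote) — the price is monotone increasing in volatility, hence this σ is the only solution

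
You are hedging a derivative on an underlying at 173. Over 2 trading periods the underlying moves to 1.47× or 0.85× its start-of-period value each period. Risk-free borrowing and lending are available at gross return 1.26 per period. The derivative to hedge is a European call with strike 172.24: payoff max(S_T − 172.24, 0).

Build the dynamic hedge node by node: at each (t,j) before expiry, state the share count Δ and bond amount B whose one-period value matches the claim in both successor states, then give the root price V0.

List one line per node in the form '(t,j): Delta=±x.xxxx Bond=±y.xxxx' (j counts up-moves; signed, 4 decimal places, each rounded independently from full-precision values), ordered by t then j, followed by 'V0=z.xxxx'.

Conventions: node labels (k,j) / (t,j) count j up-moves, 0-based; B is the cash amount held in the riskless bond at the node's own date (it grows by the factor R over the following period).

Under the risk-neutral measure, an up-move has probability p* = (R−d)/(u−d) = 0.6613 and values discount at R = 1.26.
At maturity the claim pays: V(2,0)=0.0000, V(2,1)=43.9235, V(2,2)=201.5957
  t=1,j=0: stock 147.0500 → up 216.1635 (V=43.9235), down 124.9925 (V=0.0000). Price 23.0525; hedge Δ=0.4818, bond B=-47.7918.
  t=1,j=1: stock 254.3100 → up 373.8357 (V=201.5957), down 216.1635 (V=43.9235). Price 117.6116; hedge Δ=1.0000, bond B=-136.6984.
  t=0,j=0: stock 173.0000 → up 254.3100 (V=117.6116), down 147.0500 (V=23.0525). Price 67.9234; hedge Δ=0.8816, bond B=-84.5912.
Verification: the root portfolio costs Δ(0,0)·S0 + B(0,0) = 67.9234, matching V0.

(0,0): Delta=0.8816 Bond=-84.5912
(1,0): Delta=0.4818 Bond=-47.7918
(1,1): Delta=1.0000 Bond=-136.6984
V0=67.9234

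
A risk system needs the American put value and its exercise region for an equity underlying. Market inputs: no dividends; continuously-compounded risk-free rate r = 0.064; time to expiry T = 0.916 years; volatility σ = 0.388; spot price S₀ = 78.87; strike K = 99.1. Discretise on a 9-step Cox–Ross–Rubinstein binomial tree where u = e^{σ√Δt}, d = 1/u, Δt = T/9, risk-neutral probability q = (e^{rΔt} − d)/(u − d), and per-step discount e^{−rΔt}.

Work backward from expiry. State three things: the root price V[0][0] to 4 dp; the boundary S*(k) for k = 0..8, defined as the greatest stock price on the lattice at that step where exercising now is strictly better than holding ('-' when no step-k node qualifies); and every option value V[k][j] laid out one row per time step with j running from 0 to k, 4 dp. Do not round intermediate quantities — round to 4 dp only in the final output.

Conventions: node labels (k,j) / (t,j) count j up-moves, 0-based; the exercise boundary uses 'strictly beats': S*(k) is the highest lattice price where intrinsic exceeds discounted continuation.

Δt=0.10178, u=1.13177, d=0.88357, q=0.49542, disc=e^(-rΔt)=0.99351
k=9 terminal: V=max(K-S,0) → 73.2125 65.9406 56.6261 44.6951 29.4127 9.8374 0.0000 0.0000 0.0000 0.0000
k=8: j=0 S=29.2987 intr=69.8013 cont=69.1579 V=69.8013[EX]; j=1 S=37.5288 intr=61.5712 cont=60.9278 V=61.5712[EX]; j=2 S=48.0707 intr=51.0293 cont=50.3859 V=51.0293[EX]; j=3 S=61.5738 intr=37.5262 cont=36.8828 V=37.5262[EX]; j=4 S=78.8700 intr=20.2300 cont=19.5866 V=20.2300[EX]; j=5 S=101.0247 intr=0.0000 cont=4.9315 V=4.9315[hold]; j=6 S=129.4028 intr=0.0000 cont=0.0000 V=0.0000[hold]; j=7 S=165.7522 intr=0.0000 cont=0.0000 V=0.0000[hold]; j=8 S=212.3124 intr=0.0000 cont=0.0000 V=0.0000[hold]  S*(8)=78.8700
k=7: j=0 S=33.1594 intr=65.9406 cont=65.2972 V=65.9406[EX]; j=1 S=42.4739 intr=56.6261 cont=55.9827 V=56.6261[EX]; j=2 S=54.4049 intr=44.6951 cont=44.0517 V=44.6951[EX]; j=3 S=69.6873 intr=29.4127 cont=28.7692 V=29.4127[EX]; j=4 S=89.2626 intr=9.8374 cont=12.5686 V=12.5686[hold]; j=5 S=114.3367 intr=0.0000 cont=2.4721 V=2.4721[hold]; j=6 S=146.4541 intr=0.0000 cont=0.0000 V=0.0000[hold]; j=7 S=187.5933 intr=0.0000 cont=0.0000 V=0.0000[hold]  S*(7)=69.6873
k=6: j=0 S=37.5288 intr=61.5712 cont=60.9278 V=61.5712[EX]; j=1 S=48.0707 intr=51.0293 cont=50.3859 V=51.0293[EX]; j=2 S=61.5738 intr=37.5262 cont=36.8828 V=37.5262[EX]; j=3 S=78.8700 intr=20.2300 cont=20.9309 V=20.9309[hold]; j=4 S=101.0247 intr=0.0000 cont=7.5174 V=7.5174[hold]; j=5 S=129.4028 intr=0.0000 cont=1.2393 V=1.2393[hold]; j=6 S=165.7522 intr=0.0000 cont=0.0000 V=0.0000[hold]  S*(6)=61.5738
k=5: j=0 S=42.4739 intr=56.6261 cont=55.9827 V=56.6261[EX]; j=1 S=54.4049 intr=44.6951 cont=44.0517 V=44.6951[EX]; j=2 S=69.6873 intr=29.4127 cont=29.1142 V=29.4127[EX]; j=3 S=89.2626 intr=9.8374 cont=14.1928 V=14.1928[hold]; j=4 S=114.3367 intr=0.0000 cont=4.3785 V=4.3785[hold]; j=5 S=146.4541 intr=0.0000 cont=0.6213 V=0.6213[hold]  S*(5)=69.6873
k=4: j=0 S=48.0707 intr=51.0293 cont=50.3859 V=51.0293[EX]; j=1 S=61.5738 intr=37.5262 cont=36.8828 V=37.5262[EX]; j=2 S=78.8700 intr=20.2300 cont=21.7304 V=21.7304[hold]; j=3 S=101.0247 intr=0.0000 cont=9.2700 V=9.2700[hold]; j=4 S=129.4028 intr=0.0000 cont=2.5007 V=2.5007[hold]  S*(4)=61.5738
k=3: j=0 S=54.4049 intr=44.6951 cont=44.0517 V=44.6951[EX]; j=1 S=69.6873 intr=29.4127 cont=29.5077 V=29.5077[hold]; j=2 S=89.2626 intr=9.8374 cont=15.4562 V=15.4562[hold]; j=3 S=114.3367 intr=0.0000 cont=5.8779 V=5.8779[hold]  S*(3)=54.4049
k=2: j=0 S=61.5738 intr=37.5262 cont=36.9296 V=37.5262[EX]; j=1 S=78.8700 intr=20.2300 cont=22.3999 V=22.3999[hold]; j=2 S=101.0247 intr=0.0000 cont=10.6413 V=10.6413[hold]  S*(2)=61.5738
k=1: j=0 S=69.6873 intr=29.4127 cont=29.8373 V=29.8373[hold]; j=1 S=89.2626 intr=9.8374 cont=16.4668 V=16.4668[hold]  S*(1)=-
k=0: j=0 S=78.8700 intr=20.2300 cont=23.0625 V=23.0625[hold]  S*(0)=-

price = 23.0625
boundary = - - 61.5738 54.4049 61.5738 69.6873 61.5738 69.6873 78.8700
tree:
23.0625
29.8373 16.4668
37.5262 22.3999 10.6413
44.6951 29.5077 15.4562 5.8779
51.0293 37.5262 21.7304 9.2700 2.5007
56.6261 44.6951 29.4127 14.1928 4.3785 0.6213
61.5712 51.0293 37.5262 20.9309 7.5174 1.2393 0.0000
65.9406 56.6261 44.6951 29.4127 12.5686 2.4721 0.0000 0.0000
69.8013 61.5712 51.0293 37.5262 20.2300 4.9315 0.0000 0.0000 0.0000
73.2125 65.9406 56.6261 44.6951 29.4127 9.8374 0.0000 0.0000 0.0000 0.0000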